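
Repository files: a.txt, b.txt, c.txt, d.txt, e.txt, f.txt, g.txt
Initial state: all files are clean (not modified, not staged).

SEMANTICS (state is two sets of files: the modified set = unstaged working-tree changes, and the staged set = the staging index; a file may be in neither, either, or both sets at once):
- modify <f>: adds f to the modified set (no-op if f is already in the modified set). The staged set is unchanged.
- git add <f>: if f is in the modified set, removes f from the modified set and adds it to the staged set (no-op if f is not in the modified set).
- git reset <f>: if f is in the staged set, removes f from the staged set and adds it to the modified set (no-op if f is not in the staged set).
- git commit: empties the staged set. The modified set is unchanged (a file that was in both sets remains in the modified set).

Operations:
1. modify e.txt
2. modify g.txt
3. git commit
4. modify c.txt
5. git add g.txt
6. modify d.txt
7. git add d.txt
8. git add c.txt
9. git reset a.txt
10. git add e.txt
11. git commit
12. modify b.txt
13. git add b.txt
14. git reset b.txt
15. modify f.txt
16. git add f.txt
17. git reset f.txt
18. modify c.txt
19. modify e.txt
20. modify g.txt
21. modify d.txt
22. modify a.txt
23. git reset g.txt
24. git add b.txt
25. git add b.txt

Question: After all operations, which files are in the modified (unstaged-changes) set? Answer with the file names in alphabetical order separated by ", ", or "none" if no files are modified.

Answer: a.txt, c.txt, d.txt, e.txt, f.txt, g.txt

Derivation:
After op 1 (modify e.txt): modified={e.txt} staged={none}
After op 2 (modify g.txt): modified={e.txt, g.txt} staged={none}
After op 3 (git commit): modified={e.txt, g.txt} staged={none}
After op 4 (modify c.txt): modified={c.txt, e.txt, g.txt} staged={none}
After op 5 (git add g.txt): modified={c.txt, e.txt} staged={g.txt}
After op 6 (modify d.txt): modified={c.txt, d.txt, e.txt} staged={g.txt}
After op 7 (git add d.txt): modified={c.txt, e.txt} staged={d.txt, g.txt}
After op 8 (git add c.txt): modified={e.txt} staged={c.txt, d.txt, g.txt}
After op 9 (git reset a.txt): modified={e.txt} staged={c.txt, d.txt, g.txt}
After op 10 (git add e.txt): modified={none} staged={c.txt, d.txt, e.txt, g.txt}
After op 11 (git commit): modified={none} staged={none}
After op 12 (modify b.txt): modified={b.txt} staged={none}
After op 13 (git add b.txt): modified={none} staged={b.txt}
After op 14 (git reset b.txt): modified={b.txt} staged={none}
After op 15 (modify f.txt): modified={b.txt, f.txt} staged={none}
After op 16 (git add f.txt): modified={b.txt} staged={f.txt}
After op 17 (git reset f.txt): modified={b.txt, f.txt} staged={none}
After op 18 (modify c.txt): modified={b.txt, c.txt, f.txt} staged={none}
After op 19 (modify e.txt): modified={b.txt, c.txt, e.txt, f.txt} staged={none}
After op 20 (modify g.txt): modified={b.txt, c.txt, e.txt, f.txt, g.txt} staged={none}
After op 21 (modify d.txt): modified={b.txt, c.txt, d.txt, e.txt, f.txt, g.txt} staged={none}
After op 22 (modify a.txt): modified={a.txt, b.txt, c.txt, d.txt, e.txt, f.txt, g.txt} staged={none}
After op 23 (git reset g.txt): modified={a.txt, b.txt, c.txt, d.txt, e.txt, f.txt, g.txt} staged={none}
After op 24 (git add b.txt): modified={a.txt, c.txt, d.txt, e.txt, f.txt, g.txt} staged={b.txt}
After op 25 (git add b.txt): modified={a.txt, c.txt, d.txt, e.txt, f.txt, g.txt} staged={b.txt}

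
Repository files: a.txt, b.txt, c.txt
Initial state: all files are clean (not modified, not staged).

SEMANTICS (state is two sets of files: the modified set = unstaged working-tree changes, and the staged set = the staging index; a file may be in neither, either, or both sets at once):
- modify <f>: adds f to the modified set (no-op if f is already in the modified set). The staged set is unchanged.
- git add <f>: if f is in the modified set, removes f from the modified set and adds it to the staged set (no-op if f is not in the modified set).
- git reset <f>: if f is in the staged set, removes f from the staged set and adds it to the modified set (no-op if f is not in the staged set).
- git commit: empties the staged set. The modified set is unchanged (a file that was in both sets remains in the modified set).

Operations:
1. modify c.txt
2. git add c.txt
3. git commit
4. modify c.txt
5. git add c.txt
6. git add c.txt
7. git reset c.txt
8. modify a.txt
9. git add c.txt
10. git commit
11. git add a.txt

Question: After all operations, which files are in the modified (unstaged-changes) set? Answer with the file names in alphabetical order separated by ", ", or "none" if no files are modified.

After op 1 (modify c.txt): modified={c.txt} staged={none}
After op 2 (git add c.txt): modified={none} staged={c.txt}
After op 3 (git commit): modified={none} staged={none}
After op 4 (modify c.txt): modified={c.txt} staged={none}
After op 5 (git add c.txt): modified={none} staged={c.txt}
After op 6 (git add c.txt): modified={none} staged={c.txt}
After op 7 (git reset c.txt): modified={c.txt} staged={none}
After op 8 (modify a.txt): modified={a.txt, c.txt} staged={none}
After op 9 (git add c.txt): modified={a.txt} staged={c.txt}
After op 10 (git commit): modified={a.txt} staged={none}
After op 11 (git add a.txt): modified={none} staged={a.txt}

Answer: none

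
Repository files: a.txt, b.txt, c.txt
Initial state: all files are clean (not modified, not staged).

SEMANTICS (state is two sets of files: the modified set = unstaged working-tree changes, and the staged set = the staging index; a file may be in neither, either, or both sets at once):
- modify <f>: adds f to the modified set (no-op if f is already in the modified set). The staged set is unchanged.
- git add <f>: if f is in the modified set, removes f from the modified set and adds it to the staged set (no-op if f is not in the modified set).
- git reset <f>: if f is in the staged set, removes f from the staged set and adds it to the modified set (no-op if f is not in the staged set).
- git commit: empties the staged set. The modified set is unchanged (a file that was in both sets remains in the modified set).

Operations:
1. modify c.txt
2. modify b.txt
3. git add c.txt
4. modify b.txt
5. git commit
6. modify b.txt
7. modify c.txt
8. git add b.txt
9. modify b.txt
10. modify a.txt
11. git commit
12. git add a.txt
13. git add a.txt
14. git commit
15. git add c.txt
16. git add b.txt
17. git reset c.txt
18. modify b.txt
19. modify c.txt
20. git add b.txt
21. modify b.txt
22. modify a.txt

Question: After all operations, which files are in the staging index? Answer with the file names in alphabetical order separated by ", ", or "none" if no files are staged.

After op 1 (modify c.txt): modified={c.txt} staged={none}
After op 2 (modify b.txt): modified={b.txt, c.txt} staged={none}
After op 3 (git add c.txt): modified={b.txt} staged={c.txt}
After op 4 (modify b.txt): modified={b.txt} staged={c.txt}
After op 5 (git commit): modified={b.txt} staged={none}
After op 6 (modify b.txt): modified={b.txt} staged={none}
After op 7 (modify c.txt): modified={b.txt, c.txt} staged={none}
After op 8 (git add b.txt): modified={c.txt} staged={b.txt}
After op 9 (modify b.txt): modified={b.txt, c.txt} staged={b.txt}
After op 10 (modify a.txt): modified={a.txt, b.txt, c.txt} staged={b.txt}
After op 11 (git commit): modified={a.txt, b.txt, c.txt} staged={none}
After op 12 (git add a.txt): modified={b.txt, c.txt} staged={a.txt}
After op 13 (git add a.txt): modified={b.txt, c.txt} staged={a.txt}
After op 14 (git commit): modified={b.txt, c.txt} staged={none}
After op 15 (git add c.txt): modified={b.txt} staged={c.txt}
After op 16 (git add b.txt): modified={none} staged={b.txt, c.txt}
After op 17 (git reset c.txt): modified={c.txt} staged={b.txt}
After op 18 (modify b.txt): modified={b.txt, c.txt} staged={b.txt}
After op 19 (modify c.txt): modified={b.txt, c.txt} staged={b.txt}
After op 20 (git add b.txt): modified={c.txt} staged={b.txt}
After op 21 (modify b.txt): modified={b.txt, c.txt} staged={b.txt}
After op 22 (modify a.txt): modified={a.txt, b.txt, c.txt} staged={b.txt}

Answer: b.txt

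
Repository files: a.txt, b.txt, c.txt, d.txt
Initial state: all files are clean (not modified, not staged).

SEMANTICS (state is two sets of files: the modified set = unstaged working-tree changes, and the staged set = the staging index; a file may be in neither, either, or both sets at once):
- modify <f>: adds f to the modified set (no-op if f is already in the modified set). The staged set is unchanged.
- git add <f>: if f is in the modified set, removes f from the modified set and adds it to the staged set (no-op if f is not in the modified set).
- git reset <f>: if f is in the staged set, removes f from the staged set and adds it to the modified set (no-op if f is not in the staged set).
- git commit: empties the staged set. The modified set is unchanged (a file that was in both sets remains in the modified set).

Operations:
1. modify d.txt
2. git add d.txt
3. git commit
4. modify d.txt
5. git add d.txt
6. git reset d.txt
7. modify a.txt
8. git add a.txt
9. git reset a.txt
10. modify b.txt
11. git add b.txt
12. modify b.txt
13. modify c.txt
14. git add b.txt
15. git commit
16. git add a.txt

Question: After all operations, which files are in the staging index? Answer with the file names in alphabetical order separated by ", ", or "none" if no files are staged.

After op 1 (modify d.txt): modified={d.txt} staged={none}
After op 2 (git add d.txt): modified={none} staged={d.txt}
After op 3 (git commit): modified={none} staged={none}
After op 4 (modify d.txt): modified={d.txt} staged={none}
After op 5 (git add d.txt): modified={none} staged={d.txt}
After op 6 (git reset d.txt): modified={d.txt} staged={none}
After op 7 (modify a.txt): modified={a.txt, d.txt} staged={none}
After op 8 (git add a.txt): modified={d.txt} staged={a.txt}
After op 9 (git reset a.txt): modified={a.txt, d.txt} staged={none}
After op 10 (modify b.txt): modified={a.txt, b.txt, d.txt} staged={none}
After op 11 (git add b.txt): modified={a.txt, d.txt} staged={b.txt}
After op 12 (modify b.txt): modified={a.txt, b.txt, d.txt} staged={b.txt}
After op 13 (modify c.txt): modified={a.txt, b.txt, c.txt, d.txt} staged={b.txt}
After op 14 (git add b.txt): modified={a.txt, c.txt, d.txt} staged={b.txt}
After op 15 (git commit): modified={a.txt, c.txt, d.txt} staged={none}
After op 16 (git add a.txt): modified={c.txt, d.txt} staged={a.txt}

Answer: a.txt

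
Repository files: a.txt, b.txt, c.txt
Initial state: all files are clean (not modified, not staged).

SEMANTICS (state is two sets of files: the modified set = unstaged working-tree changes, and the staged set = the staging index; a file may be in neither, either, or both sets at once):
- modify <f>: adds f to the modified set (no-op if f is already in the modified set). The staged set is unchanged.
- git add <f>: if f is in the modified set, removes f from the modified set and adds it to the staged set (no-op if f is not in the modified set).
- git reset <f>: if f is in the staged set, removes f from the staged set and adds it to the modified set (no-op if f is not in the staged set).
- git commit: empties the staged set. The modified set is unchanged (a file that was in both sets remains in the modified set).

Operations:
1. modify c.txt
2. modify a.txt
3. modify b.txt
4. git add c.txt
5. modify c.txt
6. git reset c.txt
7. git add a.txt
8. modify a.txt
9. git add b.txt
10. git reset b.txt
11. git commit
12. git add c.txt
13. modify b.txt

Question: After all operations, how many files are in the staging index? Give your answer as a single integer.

After op 1 (modify c.txt): modified={c.txt} staged={none}
After op 2 (modify a.txt): modified={a.txt, c.txt} staged={none}
After op 3 (modify b.txt): modified={a.txt, b.txt, c.txt} staged={none}
After op 4 (git add c.txt): modified={a.txt, b.txt} staged={c.txt}
After op 5 (modify c.txt): modified={a.txt, b.txt, c.txt} staged={c.txt}
After op 6 (git reset c.txt): modified={a.txt, b.txt, c.txt} staged={none}
After op 7 (git add a.txt): modified={b.txt, c.txt} staged={a.txt}
After op 8 (modify a.txt): modified={a.txt, b.txt, c.txt} staged={a.txt}
After op 9 (git add b.txt): modified={a.txt, c.txt} staged={a.txt, b.txt}
After op 10 (git reset b.txt): modified={a.txt, b.txt, c.txt} staged={a.txt}
After op 11 (git commit): modified={a.txt, b.txt, c.txt} staged={none}
After op 12 (git add c.txt): modified={a.txt, b.txt} staged={c.txt}
After op 13 (modify b.txt): modified={a.txt, b.txt} staged={c.txt}
Final staged set: {c.txt} -> count=1

Answer: 1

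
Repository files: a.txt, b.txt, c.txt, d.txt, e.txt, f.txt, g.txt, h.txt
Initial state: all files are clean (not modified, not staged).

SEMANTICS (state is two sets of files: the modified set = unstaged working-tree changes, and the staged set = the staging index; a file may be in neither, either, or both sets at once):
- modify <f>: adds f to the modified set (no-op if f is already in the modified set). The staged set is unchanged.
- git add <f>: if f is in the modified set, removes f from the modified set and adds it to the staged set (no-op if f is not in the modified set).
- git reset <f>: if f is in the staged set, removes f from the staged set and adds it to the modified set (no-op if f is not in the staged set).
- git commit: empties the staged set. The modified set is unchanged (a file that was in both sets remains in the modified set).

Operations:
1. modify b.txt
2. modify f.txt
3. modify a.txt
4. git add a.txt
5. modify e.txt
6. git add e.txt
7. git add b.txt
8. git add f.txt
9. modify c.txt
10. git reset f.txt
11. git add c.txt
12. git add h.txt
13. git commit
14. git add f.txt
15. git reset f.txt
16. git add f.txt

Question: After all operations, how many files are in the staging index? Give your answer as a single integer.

Answer: 1

Derivation:
After op 1 (modify b.txt): modified={b.txt} staged={none}
After op 2 (modify f.txt): modified={b.txt, f.txt} staged={none}
After op 3 (modify a.txt): modified={a.txt, b.txt, f.txt} staged={none}
After op 4 (git add a.txt): modified={b.txt, f.txt} staged={a.txt}
After op 5 (modify e.txt): modified={b.txt, e.txt, f.txt} staged={a.txt}
After op 6 (git add e.txt): modified={b.txt, f.txt} staged={a.txt, e.txt}
After op 7 (git add b.txt): modified={f.txt} staged={a.txt, b.txt, e.txt}
After op 8 (git add f.txt): modified={none} staged={a.txt, b.txt, e.txt, f.txt}
After op 9 (modify c.txt): modified={c.txt} staged={a.txt, b.txt, e.txt, f.txt}
After op 10 (git reset f.txt): modified={c.txt, f.txt} staged={a.txt, b.txt, e.txt}
After op 11 (git add c.txt): modified={f.txt} staged={a.txt, b.txt, c.txt, e.txt}
After op 12 (git add h.txt): modified={f.txt} staged={a.txt, b.txt, c.txt, e.txt}
After op 13 (git commit): modified={f.txt} staged={none}
After op 14 (git add f.txt): modified={none} staged={f.txt}
After op 15 (git reset f.txt): modified={f.txt} staged={none}
After op 16 (git add f.txt): modified={none} staged={f.txt}
Final staged set: {f.txt} -> count=1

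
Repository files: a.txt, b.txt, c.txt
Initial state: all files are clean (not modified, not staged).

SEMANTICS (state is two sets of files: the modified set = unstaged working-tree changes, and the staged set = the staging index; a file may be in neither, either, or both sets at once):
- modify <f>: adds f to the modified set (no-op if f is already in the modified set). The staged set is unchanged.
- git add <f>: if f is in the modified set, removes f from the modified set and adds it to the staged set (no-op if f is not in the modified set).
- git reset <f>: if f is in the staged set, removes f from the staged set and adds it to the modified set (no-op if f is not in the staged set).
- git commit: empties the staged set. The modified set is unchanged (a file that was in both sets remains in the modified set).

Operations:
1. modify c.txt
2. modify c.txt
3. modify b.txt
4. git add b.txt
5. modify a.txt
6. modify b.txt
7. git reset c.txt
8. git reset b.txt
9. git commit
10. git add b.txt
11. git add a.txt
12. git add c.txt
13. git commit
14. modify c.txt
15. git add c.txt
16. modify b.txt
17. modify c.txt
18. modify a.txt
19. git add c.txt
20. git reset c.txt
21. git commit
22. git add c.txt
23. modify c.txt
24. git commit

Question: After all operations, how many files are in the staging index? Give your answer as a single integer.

Answer: 0

Derivation:
After op 1 (modify c.txt): modified={c.txt} staged={none}
After op 2 (modify c.txt): modified={c.txt} staged={none}
After op 3 (modify b.txt): modified={b.txt, c.txt} staged={none}
After op 4 (git add b.txt): modified={c.txt} staged={b.txt}
After op 5 (modify a.txt): modified={a.txt, c.txt} staged={b.txt}
After op 6 (modify b.txt): modified={a.txt, b.txt, c.txt} staged={b.txt}
After op 7 (git reset c.txt): modified={a.txt, b.txt, c.txt} staged={b.txt}
After op 8 (git reset b.txt): modified={a.txt, b.txt, c.txt} staged={none}
After op 9 (git commit): modified={a.txt, b.txt, c.txt} staged={none}
After op 10 (git add b.txt): modified={a.txt, c.txt} staged={b.txt}
After op 11 (git add a.txt): modified={c.txt} staged={a.txt, b.txt}
After op 12 (git add c.txt): modified={none} staged={a.txt, b.txt, c.txt}
After op 13 (git commit): modified={none} staged={none}
After op 14 (modify c.txt): modified={c.txt} staged={none}
After op 15 (git add c.txt): modified={none} staged={c.txt}
After op 16 (modify b.txt): modified={b.txt} staged={c.txt}
After op 17 (modify c.txt): modified={b.txt, c.txt} staged={c.txt}
After op 18 (modify a.txt): modified={a.txt, b.txt, c.txt} staged={c.txt}
After op 19 (git add c.txt): modified={a.txt, b.txt} staged={c.txt}
After op 20 (git reset c.txt): modified={a.txt, b.txt, c.txt} staged={none}
After op 21 (git commit): modified={a.txt, b.txt, c.txt} staged={none}
After op 22 (git add c.txt): modified={a.txt, b.txt} staged={c.txt}
After op 23 (modify c.txt): modified={a.txt, b.txt, c.txt} staged={c.txt}
After op 24 (git commit): modified={a.txt, b.txt, c.txt} staged={none}
Final staged set: {none} -> count=0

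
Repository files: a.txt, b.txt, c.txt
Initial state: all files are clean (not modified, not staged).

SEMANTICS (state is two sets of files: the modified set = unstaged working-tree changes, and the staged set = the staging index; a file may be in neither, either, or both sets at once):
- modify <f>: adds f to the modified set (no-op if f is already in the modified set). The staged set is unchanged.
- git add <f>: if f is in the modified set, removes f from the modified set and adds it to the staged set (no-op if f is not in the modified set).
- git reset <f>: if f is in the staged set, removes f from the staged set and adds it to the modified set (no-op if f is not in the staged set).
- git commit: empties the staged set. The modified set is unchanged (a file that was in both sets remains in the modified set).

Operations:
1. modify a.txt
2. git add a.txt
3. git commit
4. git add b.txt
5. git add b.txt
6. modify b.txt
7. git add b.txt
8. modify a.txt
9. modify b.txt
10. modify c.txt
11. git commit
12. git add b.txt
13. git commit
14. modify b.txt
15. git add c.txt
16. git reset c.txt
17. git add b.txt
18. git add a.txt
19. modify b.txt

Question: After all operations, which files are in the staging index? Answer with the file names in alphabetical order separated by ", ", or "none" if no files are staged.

Answer: a.txt, b.txt

Derivation:
After op 1 (modify a.txt): modified={a.txt} staged={none}
After op 2 (git add a.txt): modified={none} staged={a.txt}
After op 3 (git commit): modified={none} staged={none}
After op 4 (git add b.txt): modified={none} staged={none}
After op 5 (git add b.txt): modified={none} staged={none}
After op 6 (modify b.txt): modified={b.txt} staged={none}
After op 7 (git add b.txt): modified={none} staged={b.txt}
After op 8 (modify a.txt): modified={a.txt} staged={b.txt}
After op 9 (modify b.txt): modified={a.txt, b.txt} staged={b.txt}
After op 10 (modify c.txt): modified={a.txt, b.txt, c.txt} staged={b.txt}
After op 11 (git commit): modified={a.txt, b.txt, c.txt} staged={none}
After op 12 (git add b.txt): modified={a.txt, c.txt} staged={b.txt}
After op 13 (git commit): modified={a.txt, c.txt} staged={none}
After op 14 (modify b.txt): modified={a.txt, b.txt, c.txt} staged={none}
After op 15 (git add c.txt): modified={a.txt, b.txt} staged={c.txt}
After op 16 (git reset c.txt): modified={a.txt, b.txt, c.txt} staged={none}
After op 17 (git add b.txt): modified={a.txt, c.txt} staged={b.txt}
After op 18 (git add a.txt): modified={c.txt} staged={a.txt, b.txt}
After op 19 (modify b.txt): modified={b.txt, c.txt} staged={a.txt, b.txt}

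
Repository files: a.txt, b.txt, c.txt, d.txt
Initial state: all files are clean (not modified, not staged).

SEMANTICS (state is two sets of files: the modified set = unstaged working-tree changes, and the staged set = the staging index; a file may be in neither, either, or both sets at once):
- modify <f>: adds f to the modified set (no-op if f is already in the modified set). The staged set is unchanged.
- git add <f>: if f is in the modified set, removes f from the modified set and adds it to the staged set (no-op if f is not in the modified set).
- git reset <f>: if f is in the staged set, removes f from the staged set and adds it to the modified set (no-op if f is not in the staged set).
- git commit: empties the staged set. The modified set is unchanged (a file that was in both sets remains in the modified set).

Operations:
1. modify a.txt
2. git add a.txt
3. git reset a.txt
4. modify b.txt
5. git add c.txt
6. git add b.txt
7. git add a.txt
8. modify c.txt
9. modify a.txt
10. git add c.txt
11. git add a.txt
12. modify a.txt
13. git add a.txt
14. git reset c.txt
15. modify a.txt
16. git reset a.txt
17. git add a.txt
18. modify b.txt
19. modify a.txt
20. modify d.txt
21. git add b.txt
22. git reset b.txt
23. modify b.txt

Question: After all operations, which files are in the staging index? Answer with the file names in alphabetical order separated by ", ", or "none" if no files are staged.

Answer: a.txt

Derivation:
After op 1 (modify a.txt): modified={a.txt} staged={none}
After op 2 (git add a.txt): modified={none} staged={a.txt}
After op 3 (git reset a.txt): modified={a.txt} staged={none}
After op 4 (modify b.txt): modified={a.txt, b.txt} staged={none}
After op 5 (git add c.txt): modified={a.txt, b.txt} staged={none}
After op 6 (git add b.txt): modified={a.txt} staged={b.txt}
After op 7 (git add a.txt): modified={none} staged={a.txt, b.txt}
After op 8 (modify c.txt): modified={c.txt} staged={a.txt, b.txt}
After op 9 (modify a.txt): modified={a.txt, c.txt} staged={a.txt, b.txt}
After op 10 (git add c.txt): modified={a.txt} staged={a.txt, b.txt, c.txt}
After op 11 (git add a.txt): modified={none} staged={a.txt, b.txt, c.txt}
After op 12 (modify a.txt): modified={a.txt} staged={a.txt, b.txt, c.txt}
After op 13 (git add a.txt): modified={none} staged={a.txt, b.txt, c.txt}
After op 14 (git reset c.txt): modified={c.txt} staged={a.txt, b.txt}
After op 15 (modify a.txt): modified={a.txt, c.txt} staged={a.txt, b.txt}
After op 16 (git reset a.txt): modified={a.txt, c.txt} staged={b.txt}
After op 17 (git add a.txt): modified={c.txt} staged={a.txt, b.txt}
After op 18 (modify b.txt): modified={b.txt, c.txt} staged={a.txt, b.txt}
After op 19 (modify a.txt): modified={a.txt, b.txt, c.txt} staged={a.txt, b.txt}
After op 20 (modify d.txt): modified={a.txt, b.txt, c.txt, d.txt} staged={a.txt, b.txt}
After op 21 (git add b.txt): modified={a.txt, c.txt, d.txt} staged={a.txt, b.txt}
After op 22 (git reset b.txt): modified={a.txt, b.txt, c.txt, d.txt} staged={a.txt}
After op 23 (modify b.txt): modified={a.txt, b.txt, c.txt, d.txt} staged={a.txt}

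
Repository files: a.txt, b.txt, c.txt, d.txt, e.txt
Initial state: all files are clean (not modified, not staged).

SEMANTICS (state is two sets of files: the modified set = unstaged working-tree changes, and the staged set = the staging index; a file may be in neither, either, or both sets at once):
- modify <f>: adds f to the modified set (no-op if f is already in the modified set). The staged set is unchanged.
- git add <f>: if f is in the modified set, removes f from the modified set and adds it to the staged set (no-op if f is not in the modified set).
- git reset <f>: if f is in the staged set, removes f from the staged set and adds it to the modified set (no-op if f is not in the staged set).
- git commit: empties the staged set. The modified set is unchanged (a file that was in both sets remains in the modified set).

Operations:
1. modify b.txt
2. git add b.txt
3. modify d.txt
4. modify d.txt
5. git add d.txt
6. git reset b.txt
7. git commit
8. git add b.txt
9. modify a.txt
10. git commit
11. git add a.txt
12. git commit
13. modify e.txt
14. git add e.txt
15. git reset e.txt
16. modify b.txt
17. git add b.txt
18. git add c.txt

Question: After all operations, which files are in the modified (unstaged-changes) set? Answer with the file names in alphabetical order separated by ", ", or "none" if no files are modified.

Answer: e.txt

Derivation:
After op 1 (modify b.txt): modified={b.txt} staged={none}
After op 2 (git add b.txt): modified={none} staged={b.txt}
After op 3 (modify d.txt): modified={d.txt} staged={b.txt}
After op 4 (modify d.txt): modified={d.txt} staged={b.txt}
After op 5 (git add d.txt): modified={none} staged={b.txt, d.txt}
After op 6 (git reset b.txt): modified={b.txt} staged={d.txt}
After op 7 (git commit): modified={b.txt} staged={none}
After op 8 (git add b.txt): modified={none} staged={b.txt}
After op 9 (modify a.txt): modified={a.txt} staged={b.txt}
After op 10 (git commit): modified={a.txt} staged={none}
After op 11 (git add a.txt): modified={none} staged={a.txt}
After op 12 (git commit): modified={none} staged={none}
After op 13 (modify e.txt): modified={e.txt} staged={none}
After op 14 (git add e.txt): modified={none} staged={e.txt}
After op 15 (git reset e.txt): modified={e.txt} staged={none}
After op 16 (modify b.txt): modified={b.txt, e.txt} staged={none}
After op 17 (git add b.txt): modified={e.txt} staged={b.txt}
After op 18 (git add c.txt): modified={e.txt} staged={b.txt}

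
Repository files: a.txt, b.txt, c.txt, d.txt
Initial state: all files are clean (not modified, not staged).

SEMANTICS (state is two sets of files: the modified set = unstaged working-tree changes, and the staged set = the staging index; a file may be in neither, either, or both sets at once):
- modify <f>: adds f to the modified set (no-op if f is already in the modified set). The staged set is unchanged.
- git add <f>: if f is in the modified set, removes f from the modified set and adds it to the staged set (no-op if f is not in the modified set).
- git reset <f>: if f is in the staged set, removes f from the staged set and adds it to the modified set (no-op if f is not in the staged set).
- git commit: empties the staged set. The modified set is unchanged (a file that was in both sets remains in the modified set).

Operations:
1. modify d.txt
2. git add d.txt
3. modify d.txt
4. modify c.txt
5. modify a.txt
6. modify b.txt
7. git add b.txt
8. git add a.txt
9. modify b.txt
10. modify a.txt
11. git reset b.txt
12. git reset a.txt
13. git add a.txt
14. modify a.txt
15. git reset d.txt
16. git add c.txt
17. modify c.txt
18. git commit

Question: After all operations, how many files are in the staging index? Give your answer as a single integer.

After op 1 (modify d.txt): modified={d.txt} staged={none}
After op 2 (git add d.txt): modified={none} staged={d.txt}
After op 3 (modify d.txt): modified={d.txt} staged={d.txt}
After op 4 (modify c.txt): modified={c.txt, d.txt} staged={d.txt}
After op 5 (modify a.txt): modified={a.txt, c.txt, d.txt} staged={d.txt}
After op 6 (modify b.txt): modified={a.txt, b.txt, c.txt, d.txt} staged={d.txt}
After op 7 (git add b.txt): modified={a.txt, c.txt, d.txt} staged={b.txt, d.txt}
After op 8 (git add a.txt): modified={c.txt, d.txt} staged={a.txt, b.txt, d.txt}
After op 9 (modify b.txt): modified={b.txt, c.txt, d.txt} staged={a.txt, b.txt, d.txt}
After op 10 (modify a.txt): modified={a.txt, b.txt, c.txt, d.txt} staged={a.txt, b.txt, d.txt}
After op 11 (git reset b.txt): modified={a.txt, b.txt, c.txt, d.txt} staged={a.txt, d.txt}
After op 12 (git reset a.txt): modified={a.txt, b.txt, c.txt, d.txt} staged={d.txt}
After op 13 (git add a.txt): modified={b.txt, c.txt, d.txt} staged={a.txt, d.txt}
After op 14 (modify a.txt): modified={a.txt, b.txt, c.txt, d.txt} staged={a.txt, d.txt}
After op 15 (git reset d.txt): modified={a.txt, b.txt, c.txt, d.txt} staged={a.txt}
After op 16 (git add c.txt): modified={a.txt, b.txt, d.txt} staged={a.txt, c.txt}
After op 17 (modify c.txt): modified={a.txt, b.txt, c.txt, d.txt} staged={a.txt, c.txt}
After op 18 (git commit): modified={a.txt, b.txt, c.txt, d.txt} staged={none}
Final staged set: {none} -> count=0

Answer: 0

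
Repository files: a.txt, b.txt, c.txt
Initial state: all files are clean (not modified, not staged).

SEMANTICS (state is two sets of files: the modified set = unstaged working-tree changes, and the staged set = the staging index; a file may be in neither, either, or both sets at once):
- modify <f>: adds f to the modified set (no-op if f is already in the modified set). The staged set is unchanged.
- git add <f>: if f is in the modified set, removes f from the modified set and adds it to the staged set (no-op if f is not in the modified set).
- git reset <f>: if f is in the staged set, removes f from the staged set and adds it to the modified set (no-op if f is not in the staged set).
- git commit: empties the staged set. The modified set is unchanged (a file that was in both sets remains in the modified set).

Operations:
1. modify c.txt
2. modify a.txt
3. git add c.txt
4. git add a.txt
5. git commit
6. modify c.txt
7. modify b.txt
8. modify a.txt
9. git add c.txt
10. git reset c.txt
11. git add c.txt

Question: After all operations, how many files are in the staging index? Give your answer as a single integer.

After op 1 (modify c.txt): modified={c.txt} staged={none}
After op 2 (modify a.txt): modified={a.txt, c.txt} staged={none}
After op 3 (git add c.txt): modified={a.txt} staged={c.txt}
After op 4 (git add a.txt): modified={none} staged={a.txt, c.txt}
After op 5 (git commit): modified={none} staged={none}
After op 6 (modify c.txt): modified={c.txt} staged={none}
After op 7 (modify b.txt): modified={b.txt, c.txt} staged={none}
After op 8 (modify a.txt): modified={a.txt, b.txt, c.txt} staged={none}
After op 9 (git add c.txt): modified={a.txt, b.txt} staged={c.txt}
After op 10 (git reset c.txt): modified={a.txt, b.txt, c.txt} staged={none}
After op 11 (git add c.txt): modified={a.txt, b.txt} staged={c.txt}
Final staged set: {c.txt} -> count=1

Answer: 1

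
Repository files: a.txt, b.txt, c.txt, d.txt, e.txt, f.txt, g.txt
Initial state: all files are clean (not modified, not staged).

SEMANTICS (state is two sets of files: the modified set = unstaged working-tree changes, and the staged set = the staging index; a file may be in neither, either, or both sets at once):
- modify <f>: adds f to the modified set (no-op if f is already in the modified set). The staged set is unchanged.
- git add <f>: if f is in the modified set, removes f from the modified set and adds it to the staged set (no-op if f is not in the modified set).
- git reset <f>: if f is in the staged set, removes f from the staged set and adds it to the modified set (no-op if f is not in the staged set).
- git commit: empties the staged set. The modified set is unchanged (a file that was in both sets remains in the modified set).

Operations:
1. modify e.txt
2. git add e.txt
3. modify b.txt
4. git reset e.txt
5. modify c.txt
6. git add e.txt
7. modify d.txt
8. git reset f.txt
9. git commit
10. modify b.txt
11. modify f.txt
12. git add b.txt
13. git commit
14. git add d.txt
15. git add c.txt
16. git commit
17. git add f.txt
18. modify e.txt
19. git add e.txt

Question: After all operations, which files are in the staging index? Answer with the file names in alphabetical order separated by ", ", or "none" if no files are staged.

Answer: e.txt, f.txt

Derivation:
After op 1 (modify e.txt): modified={e.txt} staged={none}
After op 2 (git add e.txt): modified={none} staged={e.txt}
After op 3 (modify b.txt): modified={b.txt} staged={e.txt}
After op 4 (git reset e.txt): modified={b.txt, e.txt} staged={none}
After op 5 (modify c.txt): modified={b.txt, c.txt, e.txt} staged={none}
After op 6 (git add e.txt): modified={b.txt, c.txt} staged={e.txt}
After op 7 (modify d.txt): modified={b.txt, c.txt, d.txt} staged={e.txt}
After op 8 (git reset f.txt): modified={b.txt, c.txt, d.txt} staged={e.txt}
After op 9 (git commit): modified={b.txt, c.txt, d.txt} staged={none}
After op 10 (modify b.txt): modified={b.txt, c.txt, d.txt} staged={none}
After op 11 (modify f.txt): modified={b.txt, c.txt, d.txt, f.txt} staged={none}
After op 12 (git add b.txt): modified={c.txt, d.txt, f.txt} staged={b.txt}
After op 13 (git commit): modified={c.txt, d.txt, f.txt} staged={none}
After op 14 (git add d.txt): modified={c.txt, f.txt} staged={d.txt}
After op 15 (git add c.txt): modified={f.txt} staged={c.txt, d.txt}
After op 16 (git commit): modified={f.txt} staged={none}
After op 17 (git add f.txt): modified={none} staged={f.txt}
After op 18 (modify e.txt): modified={e.txt} staged={f.txt}
After op 19 (git add e.txt): modified={none} staged={e.txt, f.txt}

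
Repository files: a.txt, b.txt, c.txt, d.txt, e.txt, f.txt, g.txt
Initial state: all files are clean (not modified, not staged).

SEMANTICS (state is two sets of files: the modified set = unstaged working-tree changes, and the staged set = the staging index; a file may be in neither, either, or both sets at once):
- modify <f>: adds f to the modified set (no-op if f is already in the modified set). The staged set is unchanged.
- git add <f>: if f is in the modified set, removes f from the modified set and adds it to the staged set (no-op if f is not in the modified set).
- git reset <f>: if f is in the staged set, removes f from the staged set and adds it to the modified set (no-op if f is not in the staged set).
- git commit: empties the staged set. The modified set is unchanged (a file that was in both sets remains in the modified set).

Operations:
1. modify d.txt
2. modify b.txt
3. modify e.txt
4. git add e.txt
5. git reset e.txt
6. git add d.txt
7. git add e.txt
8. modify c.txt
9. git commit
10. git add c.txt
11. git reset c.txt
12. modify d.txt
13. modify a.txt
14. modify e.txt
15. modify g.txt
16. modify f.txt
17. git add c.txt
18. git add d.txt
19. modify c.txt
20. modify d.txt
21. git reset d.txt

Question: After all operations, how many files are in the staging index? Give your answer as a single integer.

Answer: 1

Derivation:
After op 1 (modify d.txt): modified={d.txt} staged={none}
After op 2 (modify b.txt): modified={b.txt, d.txt} staged={none}
After op 3 (modify e.txt): modified={b.txt, d.txt, e.txt} staged={none}
After op 4 (git add e.txt): modified={b.txt, d.txt} staged={e.txt}
After op 5 (git reset e.txt): modified={b.txt, d.txt, e.txt} staged={none}
After op 6 (git add d.txt): modified={b.txt, e.txt} staged={d.txt}
After op 7 (git add e.txt): modified={b.txt} staged={d.txt, e.txt}
After op 8 (modify c.txt): modified={b.txt, c.txt} staged={d.txt, e.txt}
After op 9 (git commit): modified={b.txt, c.txt} staged={none}
After op 10 (git add c.txt): modified={b.txt} staged={c.txt}
After op 11 (git reset c.txt): modified={b.txt, c.txt} staged={none}
After op 12 (modify d.txt): modified={b.txt, c.txt, d.txt} staged={none}
After op 13 (modify a.txt): modified={a.txt, b.txt, c.txt, d.txt} staged={none}
After op 14 (modify e.txt): modified={a.txt, b.txt, c.txt, d.txt, e.txt} staged={none}
After op 15 (modify g.txt): modified={a.txt, b.txt, c.txt, d.txt, e.txt, g.txt} staged={none}
After op 16 (modify f.txt): modified={a.txt, b.txt, c.txt, d.txt, e.txt, f.txt, g.txt} staged={none}
After op 17 (git add c.txt): modified={a.txt, b.txt, d.txt, e.txt, f.txt, g.txt} staged={c.txt}
After op 18 (git add d.txt): modified={a.txt, b.txt, e.txt, f.txt, g.txt} staged={c.txt, d.txt}
After op 19 (modify c.txt): modified={a.txt, b.txt, c.txt, e.txt, f.txt, g.txt} staged={c.txt, d.txt}
After op 20 (modify d.txt): modified={a.txt, b.txt, c.txt, d.txt, e.txt, f.txt, g.txt} staged={c.txt, d.txt}
After op 21 (git reset d.txt): modified={a.txt, b.txt, c.txt, d.txt, e.txt, f.txt, g.txt} staged={c.txt}
Final staged set: {c.txt} -> count=1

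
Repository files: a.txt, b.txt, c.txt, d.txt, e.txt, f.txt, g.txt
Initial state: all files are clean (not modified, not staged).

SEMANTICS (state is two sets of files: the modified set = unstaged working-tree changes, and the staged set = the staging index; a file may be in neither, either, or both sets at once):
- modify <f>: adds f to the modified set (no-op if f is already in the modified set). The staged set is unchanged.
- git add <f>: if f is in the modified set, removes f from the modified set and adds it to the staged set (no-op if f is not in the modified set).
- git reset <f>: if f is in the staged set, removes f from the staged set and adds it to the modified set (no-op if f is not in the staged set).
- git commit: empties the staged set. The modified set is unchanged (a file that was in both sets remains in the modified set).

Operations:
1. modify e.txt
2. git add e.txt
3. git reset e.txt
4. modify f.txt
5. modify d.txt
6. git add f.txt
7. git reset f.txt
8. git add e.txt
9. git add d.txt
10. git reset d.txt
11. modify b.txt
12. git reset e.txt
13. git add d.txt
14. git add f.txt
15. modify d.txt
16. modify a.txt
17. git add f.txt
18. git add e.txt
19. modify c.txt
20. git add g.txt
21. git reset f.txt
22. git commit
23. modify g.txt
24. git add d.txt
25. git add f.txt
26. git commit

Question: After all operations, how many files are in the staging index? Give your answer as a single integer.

After op 1 (modify e.txt): modified={e.txt} staged={none}
After op 2 (git add e.txt): modified={none} staged={e.txt}
After op 3 (git reset e.txt): modified={e.txt} staged={none}
After op 4 (modify f.txt): modified={e.txt, f.txt} staged={none}
After op 5 (modify d.txt): modified={d.txt, e.txt, f.txt} staged={none}
After op 6 (git add f.txt): modified={d.txt, e.txt} staged={f.txt}
After op 7 (git reset f.txt): modified={d.txt, e.txt, f.txt} staged={none}
After op 8 (git add e.txt): modified={d.txt, f.txt} staged={e.txt}
After op 9 (git add d.txt): modified={f.txt} staged={d.txt, e.txt}
After op 10 (git reset d.txt): modified={d.txt, f.txt} staged={e.txt}
After op 11 (modify b.txt): modified={b.txt, d.txt, f.txt} staged={e.txt}
After op 12 (git reset e.txt): modified={b.txt, d.txt, e.txt, f.txt} staged={none}
After op 13 (git add d.txt): modified={b.txt, e.txt, f.txt} staged={d.txt}
After op 14 (git add f.txt): modified={b.txt, e.txt} staged={d.txt, f.txt}
After op 15 (modify d.txt): modified={b.txt, d.txt, e.txt} staged={d.txt, f.txt}
After op 16 (modify a.txt): modified={a.txt, b.txt, d.txt, e.txt} staged={d.txt, f.txt}
After op 17 (git add f.txt): modified={a.txt, b.txt, d.txt, e.txt} staged={d.txt, f.txt}
After op 18 (git add e.txt): modified={a.txt, b.txt, d.txt} staged={d.txt, e.txt, f.txt}
After op 19 (modify c.txt): modified={a.txt, b.txt, c.txt, d.txt} staged={d.txt, e.txt, f.txt}
After op 20 (git add g.txt): modified={a.txt, b.txt, c.txt, d.txt} staged={d.txt, e.txt, f.txt}
After op 21 (git reset f.txt): modified={a.txt, b.txt, c.txt, d.txt, f.txt} staged={d.txt, e.txt}
After op 22 (git commit): modified={a.txt, b.txt, c.txt, d.txt, f.txt} staged={none}
After op 23 (modify g.txt): modified={a.txt, b.txt, c.txt, d.txt, f.txt, g.txt} staged={none}
After op 24 (git add d.txt): modified={a.txt, b.txt, c.txt, f.txt, g.txt} staged={d.txt}
After op 25 (git add f.txt): modified={a.txt, b.txt, c.txt, g.txt} staged={d.txt, f.txt}
After op 26 (git commit): modified={a.txt, b.txt, c.txt, g.txt} staged={none}
Final staged set: {none} -> count=0

Answer: 0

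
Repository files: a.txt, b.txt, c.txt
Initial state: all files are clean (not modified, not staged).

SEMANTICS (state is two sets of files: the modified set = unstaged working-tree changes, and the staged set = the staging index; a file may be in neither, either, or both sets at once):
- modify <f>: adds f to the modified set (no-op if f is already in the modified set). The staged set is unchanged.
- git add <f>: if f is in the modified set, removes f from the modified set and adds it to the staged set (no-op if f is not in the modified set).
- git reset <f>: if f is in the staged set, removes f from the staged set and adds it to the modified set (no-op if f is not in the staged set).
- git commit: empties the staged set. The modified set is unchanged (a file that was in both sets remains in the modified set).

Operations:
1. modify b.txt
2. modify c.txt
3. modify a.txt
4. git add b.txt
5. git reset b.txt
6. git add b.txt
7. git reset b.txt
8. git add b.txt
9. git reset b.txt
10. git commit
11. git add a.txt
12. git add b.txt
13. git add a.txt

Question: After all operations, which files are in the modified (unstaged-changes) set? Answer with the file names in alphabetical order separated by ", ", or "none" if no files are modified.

After op 1 (modify b.txt): modified={b.txt} staged={none}
After op 2 (modify c.txt): modified={b.txt, c.txt} staged={none}
After op 3 (modify a.txt): modified={a.txt, b.txt, c.txt} staged={none}
After op 4 (git add b.txt): modified={a.txt, c.txt} staged={b.txt}
After op 5 (git reset b.txt): modified={a.txt, b.txt, c.txt} staged={none}
After op 6 (git add b.txt): modified={a.txt, c.txt} staged={b.txt}
After op 7 (git reset b.txt): modified={a.txt, b.txt, c.txt} staged={none}
After op 8 (git add b.txt): modified={a.txt, c.txt} staged={b.txt}
After op 9 (git reset b.txt): modified={a.txt, b.txt, c.txt} staged={none}
After op 10 (git commit): modified={a.txt, b.txt, c.txt} staged={none}
After op 11 (git add a.txt): modified={b.txt, c.txt} staged={a.txt}
After op 12 (git add b.txt): modified={c.txt} staged={a.txt, b.txt}
After op 13 (git add a.txt): modified={c.txt} staged={a.txt, b.txt}

Answer: c.txt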